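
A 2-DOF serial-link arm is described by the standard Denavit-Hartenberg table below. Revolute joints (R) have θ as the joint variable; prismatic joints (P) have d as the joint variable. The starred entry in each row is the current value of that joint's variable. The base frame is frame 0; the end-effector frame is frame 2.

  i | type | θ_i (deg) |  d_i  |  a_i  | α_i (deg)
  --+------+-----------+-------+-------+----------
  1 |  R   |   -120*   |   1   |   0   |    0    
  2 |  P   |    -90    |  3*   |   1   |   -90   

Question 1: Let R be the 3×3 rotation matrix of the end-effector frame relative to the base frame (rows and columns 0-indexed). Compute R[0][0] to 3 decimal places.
-0.866

End-effector x-axis (col 0 of R) = (-0.8660,0.5000,0.0000)
R[0][0] = -0.8660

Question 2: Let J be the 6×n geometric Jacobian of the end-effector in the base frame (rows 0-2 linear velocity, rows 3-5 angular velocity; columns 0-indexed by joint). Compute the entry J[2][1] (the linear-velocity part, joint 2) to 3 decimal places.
prismatic axis z_1 = (0.0000,0.0000,1.0000)
J_v[:, 1] = z_1; J_ω[:, 1] = (0,0,0)
entry J[2][1] = 1.0000

1.000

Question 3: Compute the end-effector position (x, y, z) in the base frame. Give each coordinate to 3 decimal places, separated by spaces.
after link 1: o_1 = (0.0000, 0.0000, 1.0000)
after link 2: o_2 = (-0.8660, 0.5000, 4.0000)

-0.866 0.500 4.000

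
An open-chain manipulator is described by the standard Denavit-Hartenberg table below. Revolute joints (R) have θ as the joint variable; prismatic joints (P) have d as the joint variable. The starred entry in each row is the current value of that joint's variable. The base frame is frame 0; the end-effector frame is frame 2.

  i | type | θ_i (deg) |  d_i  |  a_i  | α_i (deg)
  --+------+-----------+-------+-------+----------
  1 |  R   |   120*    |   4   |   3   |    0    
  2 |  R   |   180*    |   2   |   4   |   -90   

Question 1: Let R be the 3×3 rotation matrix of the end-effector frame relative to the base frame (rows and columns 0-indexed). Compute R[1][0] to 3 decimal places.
-0.866

End-effector x-axis (col 0 of R) = (0.5000,-0.8660,0.0000)
R[1][0] = -0.8660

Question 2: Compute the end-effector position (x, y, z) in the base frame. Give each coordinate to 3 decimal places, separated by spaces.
after link 1: o_1 = (-1.5000, 2.5981, 4.0000)
after link 2: o_2 = (0.5000, -0.8660, 6.0000)

0.500 -0.866 6.000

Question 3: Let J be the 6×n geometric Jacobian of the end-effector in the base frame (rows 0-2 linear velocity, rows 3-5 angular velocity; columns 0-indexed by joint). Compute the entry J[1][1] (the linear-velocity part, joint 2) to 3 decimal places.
axis z_1 = (0.0000,0.0000,1.0000); lever o_n−o_1 = (2.0000,-3.4641,2.0000)
cross product → J_v[:, 1] = (3.4641,2.0000,-0.0000)
J_ω[:, 1] = z_1
entry J[1][1] = 2.0000

2.000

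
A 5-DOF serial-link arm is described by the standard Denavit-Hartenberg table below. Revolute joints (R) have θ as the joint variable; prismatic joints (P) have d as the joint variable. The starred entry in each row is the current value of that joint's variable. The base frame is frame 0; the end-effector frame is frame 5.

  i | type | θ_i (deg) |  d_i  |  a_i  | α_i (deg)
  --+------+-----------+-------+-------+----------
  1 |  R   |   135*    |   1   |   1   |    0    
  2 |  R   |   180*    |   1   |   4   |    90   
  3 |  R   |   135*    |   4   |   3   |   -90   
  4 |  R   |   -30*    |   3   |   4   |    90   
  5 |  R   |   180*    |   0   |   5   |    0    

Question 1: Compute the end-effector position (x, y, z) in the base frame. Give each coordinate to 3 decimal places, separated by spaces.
-2.921 -2.029 1.388

after link 1: o_1 = (-0.7071, 0.7071, 1.0000)
after link 2: o_2 = (2.1213, -2.1213, 2.0000)
after link 3: o_3 = (-2.2071, -3.4497, 4.1213)
after link 4: o_4 = (-6.8534, -1.6319, 4.4495)
after link 5: o_5 = (-2.9205, -2.0292, 1.3876)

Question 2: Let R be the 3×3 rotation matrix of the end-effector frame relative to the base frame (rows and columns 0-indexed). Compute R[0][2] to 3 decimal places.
End-effector z-axis (col 2 of R) = (-0.3624,-0.8624,-0.3536)
R[0][2] = -0.3624

-0.362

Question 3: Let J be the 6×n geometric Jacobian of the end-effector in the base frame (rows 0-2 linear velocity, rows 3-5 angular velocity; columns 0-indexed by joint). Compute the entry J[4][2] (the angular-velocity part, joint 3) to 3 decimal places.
-0.707

axis z_2 = (-0.7071,-0.7071,0.0000); lever o_n−o_2 = (-5.0419,0.0921,-0.6124)
cross product → J_v[:, 2] = (0.4330,-0.4330,-3.6303)
J_ω[:, 2] = z_2
entry J[4][2] = -0.7071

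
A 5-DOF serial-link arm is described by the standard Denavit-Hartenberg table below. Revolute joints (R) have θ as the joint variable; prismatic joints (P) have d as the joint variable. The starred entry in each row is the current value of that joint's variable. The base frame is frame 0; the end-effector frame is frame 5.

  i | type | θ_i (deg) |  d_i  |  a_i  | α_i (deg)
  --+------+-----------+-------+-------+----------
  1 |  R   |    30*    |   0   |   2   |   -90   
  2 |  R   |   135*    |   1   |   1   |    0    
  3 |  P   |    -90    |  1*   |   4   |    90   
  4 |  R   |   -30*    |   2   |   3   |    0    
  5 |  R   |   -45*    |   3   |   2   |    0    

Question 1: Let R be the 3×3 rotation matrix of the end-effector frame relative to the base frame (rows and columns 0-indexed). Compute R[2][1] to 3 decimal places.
-0.683

End-effector y-axis (col 1 of R) = (0.4621,0.5657,-0.6830)
R[2][1] = -0.6830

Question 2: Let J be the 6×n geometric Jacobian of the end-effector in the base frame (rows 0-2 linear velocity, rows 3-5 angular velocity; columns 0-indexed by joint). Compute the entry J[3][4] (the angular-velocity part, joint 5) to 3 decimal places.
0.612

axis z_4 = (0.6124,0.3536,0.7071); lever o_n−o_4 = (3.1200,-0.4294,1.7553)
cross product → J_v[:, 4] = (0.9242,1.1313,-1.3660)
J_ω[:, 4] = z_4
entry J[3][4] = 0.6124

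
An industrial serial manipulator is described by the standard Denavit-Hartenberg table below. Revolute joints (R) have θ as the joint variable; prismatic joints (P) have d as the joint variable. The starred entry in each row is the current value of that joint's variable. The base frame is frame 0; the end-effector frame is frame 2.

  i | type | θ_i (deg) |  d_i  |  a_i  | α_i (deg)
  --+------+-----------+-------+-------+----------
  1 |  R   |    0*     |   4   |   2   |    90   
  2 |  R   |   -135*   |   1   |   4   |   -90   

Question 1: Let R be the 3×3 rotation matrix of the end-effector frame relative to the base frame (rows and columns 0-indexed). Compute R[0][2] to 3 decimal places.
End-effector z-axis (col 2 of R) = (0.7071,-0.0000,-0.7071)
R[0][2] = 0.7071

0.707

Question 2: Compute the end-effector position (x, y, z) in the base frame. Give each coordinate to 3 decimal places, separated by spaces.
after link 1: o_1 = (2.0000, 0.0000, 4.0000)
after link 2: o_2 = (-0.8284, -1.0000, 1.1716)

-0.828 -1.000 1.172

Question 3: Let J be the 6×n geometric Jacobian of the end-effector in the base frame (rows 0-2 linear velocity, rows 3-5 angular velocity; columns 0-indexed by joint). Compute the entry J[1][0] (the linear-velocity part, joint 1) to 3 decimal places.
axis z_0 = ẑ; lever o_n−o_0 = (-0.8284,-1.0000,1.1716)
cross product → J_v[:, 0] = (1.0000,-0.8284,0.0000)
J_ω[:, 0] = z_0
entry J[1][0] = -0.8284

-0.828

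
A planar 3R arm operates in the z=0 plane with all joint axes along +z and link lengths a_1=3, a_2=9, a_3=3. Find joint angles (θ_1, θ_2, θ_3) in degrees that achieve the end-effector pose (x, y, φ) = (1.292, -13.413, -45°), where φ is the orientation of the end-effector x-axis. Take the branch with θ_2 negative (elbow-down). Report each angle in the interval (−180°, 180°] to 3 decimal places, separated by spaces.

wrist centre = target − a_3·(cos φ, sin φ) = (-0.8293, -11.2917)
cos θ_2 = (128.1898−3²−9²)/(2·3·9) = 0.7072; θ_2 = -44.9909° (elbow-down)
β = atan2(-11.2917,-0.8293) = -94.2006°; ψ = atan2(-6.3630,9.3650) = -34.1938°
θ_1 = β − ψ = -60.0067°
θ_3 = φ − θ_1 − θ_2 = 59.9977° (wrapped to (-180°,180°])

-60.007 -44.991 59.998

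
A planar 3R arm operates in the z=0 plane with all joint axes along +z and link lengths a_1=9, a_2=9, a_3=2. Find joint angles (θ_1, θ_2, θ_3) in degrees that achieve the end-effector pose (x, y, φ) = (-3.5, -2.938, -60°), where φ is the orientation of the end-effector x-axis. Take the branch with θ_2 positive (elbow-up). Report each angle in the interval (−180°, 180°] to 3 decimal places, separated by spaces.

120.002 150.000 29.998

wrist centre = target − a_3·(cos φ, sin φ) = (-4.5000, -1.2059)
cos θ_2 = (21.7043−9²−9²)/(2·9·9) = -0.8660; θ_2 = 149.9997° (elbow-up)
β = atan2(-1.2059,-4.5000) = -164.9979°; ψ = atan2(4.5000,1.2058) = 74.9998°
θ_1 = β − ψ = -239.9977°
θ_3 = φ − θ_1 − θ_2 = 29.9980° (wrapped to (-180°,180°])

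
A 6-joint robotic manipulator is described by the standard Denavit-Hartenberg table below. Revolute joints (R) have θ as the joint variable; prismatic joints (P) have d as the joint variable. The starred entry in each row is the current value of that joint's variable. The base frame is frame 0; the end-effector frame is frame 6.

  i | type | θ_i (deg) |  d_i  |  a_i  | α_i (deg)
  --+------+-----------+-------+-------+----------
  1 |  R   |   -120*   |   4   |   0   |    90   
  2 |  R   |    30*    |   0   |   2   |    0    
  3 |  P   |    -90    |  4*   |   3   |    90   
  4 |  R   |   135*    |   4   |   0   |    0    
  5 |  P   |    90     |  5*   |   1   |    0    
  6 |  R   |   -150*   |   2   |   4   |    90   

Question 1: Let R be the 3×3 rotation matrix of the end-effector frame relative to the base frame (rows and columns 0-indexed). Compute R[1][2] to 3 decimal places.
-0.548

End-effector z-axis (col 2 of R) = (-0.0173,-0.5477,-0.8365)
R[1][2] = -0.5477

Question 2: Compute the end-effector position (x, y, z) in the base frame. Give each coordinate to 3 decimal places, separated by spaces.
after link 1: o_1 = (0.0000, 0.0000, 4.0000)
after link 2: o_2 = (-0.8660, -1.5000, 5.0000)
after link 3: o_3 = (-5.0801, -0.7990, 2.4019)
after link 4: o_4 = (-3.3481, 2.2010, 0.4019)
after link 5: o_5 = (-0.3939, 5.9036, -1.4857)
after link 6: o_6 = (-3.1327, 8.8872, -3.3823)

-3.133 8.887 -3.382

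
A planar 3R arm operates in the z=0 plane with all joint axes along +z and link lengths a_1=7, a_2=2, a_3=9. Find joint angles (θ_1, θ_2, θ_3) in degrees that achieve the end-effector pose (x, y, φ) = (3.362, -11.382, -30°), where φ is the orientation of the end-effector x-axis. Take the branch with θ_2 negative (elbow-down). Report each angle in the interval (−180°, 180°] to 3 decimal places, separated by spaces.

wrist centre = target − a_3·(cos φ, sin φ) = (-4.4322, -6.8820)
cos θ_2 = (67.0066−7²−2²)/(2·7·2) = 0.5002; θ_2 = -59.9845° (elbow-down)
β = atan2(-6.8820,-4.4322) = -122.7828°; ψ = atan2(-1.7318,8.0005) = -12.2138°
θ_1 = β − ψ = -110.5690°
θ_3 = φ − θ_1 − θ_2 = 140.5535° (wrapped to (-180°,180°])

-110.569 -59.984 140.553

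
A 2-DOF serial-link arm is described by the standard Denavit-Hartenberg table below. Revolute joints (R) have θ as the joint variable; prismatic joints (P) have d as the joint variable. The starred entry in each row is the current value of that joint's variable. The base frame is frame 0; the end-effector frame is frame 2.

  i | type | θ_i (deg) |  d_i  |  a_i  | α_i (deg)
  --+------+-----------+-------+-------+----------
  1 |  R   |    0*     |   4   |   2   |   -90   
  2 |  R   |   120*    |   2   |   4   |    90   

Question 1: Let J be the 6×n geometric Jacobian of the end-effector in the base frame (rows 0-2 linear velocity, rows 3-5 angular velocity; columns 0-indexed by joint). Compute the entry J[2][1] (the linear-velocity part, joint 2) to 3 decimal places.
axis z_1 = (0.0000,1.0000,0.0000); lever o_n−o_1 = (-2.0000,2.0000,-3.4641)
cross product → J_v[:, 1] = (-3.4641,-0.0000,2.0000)
J_ω[:, 1] = z_1
entry J[2][1] = 2.0000

2.000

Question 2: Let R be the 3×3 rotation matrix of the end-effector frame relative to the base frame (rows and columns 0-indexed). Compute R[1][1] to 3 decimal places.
End-effector y-axis (col 1 of R) = (-0.0000,1.0000,0.0000)
R[1][1] = 1.0000

1.000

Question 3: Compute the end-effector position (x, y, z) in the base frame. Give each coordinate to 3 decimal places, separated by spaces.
0.000 2.000 0.536

after link 1: o_1 = (2.0000, 0.0000, 4.0000)
after link 2: o_2 = (0.0000, 2.0000, 0.5359)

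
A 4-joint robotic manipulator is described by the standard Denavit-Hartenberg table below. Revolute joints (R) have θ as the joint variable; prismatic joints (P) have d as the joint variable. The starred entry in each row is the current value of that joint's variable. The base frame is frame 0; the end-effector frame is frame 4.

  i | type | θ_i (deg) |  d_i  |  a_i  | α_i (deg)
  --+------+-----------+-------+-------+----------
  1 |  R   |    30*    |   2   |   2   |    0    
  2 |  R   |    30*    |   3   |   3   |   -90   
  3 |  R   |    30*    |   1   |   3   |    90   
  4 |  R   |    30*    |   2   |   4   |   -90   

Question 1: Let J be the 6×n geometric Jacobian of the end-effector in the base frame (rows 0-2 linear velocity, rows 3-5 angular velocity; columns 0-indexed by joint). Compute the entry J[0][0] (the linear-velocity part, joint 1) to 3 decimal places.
-10.812

axis z_0 = ẑ; lever o_n−o_0 = (3.9330,10.8122,3.5000)
cross product → J_v[:, 0] = (-10.8122,3.9330,0.0000)
J_ω[:, 0] = z_0
entry J[0][0] = -10.8122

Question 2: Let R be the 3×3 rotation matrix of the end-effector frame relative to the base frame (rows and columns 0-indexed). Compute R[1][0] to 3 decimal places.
0.900

End-effector x-axis (col 0 of R) = (-0.0580,0.8995,-0.4330)
R[1][0] = 0.8995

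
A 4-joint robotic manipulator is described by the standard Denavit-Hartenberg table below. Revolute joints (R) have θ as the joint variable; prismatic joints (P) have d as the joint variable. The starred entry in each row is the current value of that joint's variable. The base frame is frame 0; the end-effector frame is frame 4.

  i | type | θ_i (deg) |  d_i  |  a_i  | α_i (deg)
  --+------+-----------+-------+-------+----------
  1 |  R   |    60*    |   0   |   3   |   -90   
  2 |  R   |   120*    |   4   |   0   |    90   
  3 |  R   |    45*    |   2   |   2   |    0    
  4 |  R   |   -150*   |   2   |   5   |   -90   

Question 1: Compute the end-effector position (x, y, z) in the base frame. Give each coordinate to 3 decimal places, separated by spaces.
after link 1: o_1 = (1.5000, 2.5981, 0.0000)
after link 2: o_2 = (-1.9641, 4.5981, 0.0000)
after link 3: o_3 = (-2.6764, 6.1928, -2.2247)
after link 4: o_4 = (2.6958, 5.8384, -2.1040)

2.696 5.838 -2.104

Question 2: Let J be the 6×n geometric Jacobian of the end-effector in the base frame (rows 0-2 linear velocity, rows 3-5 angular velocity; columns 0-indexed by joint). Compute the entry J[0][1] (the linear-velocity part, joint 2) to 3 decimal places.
-1.052

axis z_1 = (-0.8660,0.5000,0.0000); lever o_n−o_1 = (1.1958,3.2403,-2.1040)
cross product → J_v[:, 1] = (-1.0520,-1.8221,-3.4040)
J_ω[:, 1] = z_1
entry J[0][1] = -1.0520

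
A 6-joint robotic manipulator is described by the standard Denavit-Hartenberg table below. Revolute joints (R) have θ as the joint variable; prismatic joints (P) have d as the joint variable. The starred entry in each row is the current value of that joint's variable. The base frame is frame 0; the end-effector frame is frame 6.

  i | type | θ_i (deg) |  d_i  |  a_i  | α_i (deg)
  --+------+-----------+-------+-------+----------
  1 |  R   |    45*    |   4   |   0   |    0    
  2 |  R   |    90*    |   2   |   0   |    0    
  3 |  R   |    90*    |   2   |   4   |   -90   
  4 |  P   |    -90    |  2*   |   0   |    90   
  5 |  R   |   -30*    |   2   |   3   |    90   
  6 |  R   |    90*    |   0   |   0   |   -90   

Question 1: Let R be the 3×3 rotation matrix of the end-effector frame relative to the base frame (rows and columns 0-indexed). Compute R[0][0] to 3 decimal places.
0.707

End-effector x-axis (col 0 of R) = (0.7071,0.7071,0.0000)
R[0][0] = 0.7071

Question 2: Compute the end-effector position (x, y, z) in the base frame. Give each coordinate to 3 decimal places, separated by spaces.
after link 1: o_1 = (0.0000, 0.0000, 4.0000)
after link 2: o_2 = (0.0000, 0.0000, 6.0000)
after link 3: o_3 = (-2.8284, -2.8284, 8.0000)
after link 4: o_4 = (-1.4142, -4.2426, 8.0000)
after link 5: o_5 = (-1.0607, -1.7678, 10.5981)
after link 6: o_6 = (-1.0607, -1.7678, 10.5981)

-1.061 -1.768 10.598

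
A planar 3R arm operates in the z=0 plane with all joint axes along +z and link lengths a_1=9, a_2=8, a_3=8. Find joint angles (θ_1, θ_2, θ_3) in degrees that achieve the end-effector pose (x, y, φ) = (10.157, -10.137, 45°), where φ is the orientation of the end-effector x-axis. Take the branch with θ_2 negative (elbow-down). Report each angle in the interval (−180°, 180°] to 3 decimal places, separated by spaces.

wrist centre = target − a_3·(cos φ, sin φ) = (4.5001, -15.7939)
cos θ_2 = (269.6971−9²−8²)/(2·9·8) = 0.8660; θ_2 = -30.0084° (elbow-down)
β = atan2(-15.7939,4.5001) = -74.0961°; ψ = atan2(-4.0010,15.9276) = -14.1009°
θ_1 = β − ψ = -59.9952°
θ_3 = φ − θ_1 − θ_2 = 135.0036° (wrapped to (-180°,180°])

-59.995 -30.008 135.004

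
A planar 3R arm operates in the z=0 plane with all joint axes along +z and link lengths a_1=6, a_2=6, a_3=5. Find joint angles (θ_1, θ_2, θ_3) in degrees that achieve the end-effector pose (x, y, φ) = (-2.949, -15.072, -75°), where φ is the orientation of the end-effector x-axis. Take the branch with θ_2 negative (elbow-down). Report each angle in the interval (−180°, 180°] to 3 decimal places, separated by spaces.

wrist centre = target − a_3·(cos φ, sin φ) = (-4.2431, -10.2424)
cos θ_2 = (122.9100−6²−6²)/(2·6·6) = 0.7071; θ_2 = -45.0019° (elbow-down)
β = atan2(-10.2424,-4.2431) = -112.5027°; ψ = atan2(-4.2428,10.2425) = -22.5009°
θ_1 = β − ψ = -90.0018°
θ_3 = φ − θ_1 − θ_2 = 60.0036° (wrapped to (-180°,180°])

-90.002 -45.002 60.004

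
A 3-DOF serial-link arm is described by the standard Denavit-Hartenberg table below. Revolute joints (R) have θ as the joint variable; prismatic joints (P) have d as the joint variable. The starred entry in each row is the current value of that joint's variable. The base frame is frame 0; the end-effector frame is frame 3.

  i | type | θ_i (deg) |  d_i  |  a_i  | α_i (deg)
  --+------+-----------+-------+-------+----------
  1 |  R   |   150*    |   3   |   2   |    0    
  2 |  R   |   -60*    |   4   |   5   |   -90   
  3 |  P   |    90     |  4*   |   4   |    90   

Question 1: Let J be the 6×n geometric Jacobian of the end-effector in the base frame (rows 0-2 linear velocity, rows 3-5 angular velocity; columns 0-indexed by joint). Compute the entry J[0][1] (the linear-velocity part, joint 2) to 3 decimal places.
axis z_1 = (0.0000,0.0000,1.0000); lever o_n−o_1 = (-4.0000,5.0000,0.0000)
cross product → J_v[:, 1] = (-5.0000,-4.0000,0.0000)
J_ω[:, 1] = z_1
entry J[0][1] = -5.0000

-5.000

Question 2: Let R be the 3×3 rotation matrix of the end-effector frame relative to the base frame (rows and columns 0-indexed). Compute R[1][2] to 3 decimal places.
End-effector z-axis (col 2 of R) = (-0.0000,1.0000,0.0000)
R[1][2] = 1.0000

1.000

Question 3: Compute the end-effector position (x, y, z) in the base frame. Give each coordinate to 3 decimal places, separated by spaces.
after link 1: o_1 = (-1.7321, 1.0000, 3.0000)
after link 2: o_2 = (-1.7321, 6.0000, 7.0000)
after link 3: o_3 = (-5.7321, 6.0000, 3.0000)

-5.732 6.000 3.000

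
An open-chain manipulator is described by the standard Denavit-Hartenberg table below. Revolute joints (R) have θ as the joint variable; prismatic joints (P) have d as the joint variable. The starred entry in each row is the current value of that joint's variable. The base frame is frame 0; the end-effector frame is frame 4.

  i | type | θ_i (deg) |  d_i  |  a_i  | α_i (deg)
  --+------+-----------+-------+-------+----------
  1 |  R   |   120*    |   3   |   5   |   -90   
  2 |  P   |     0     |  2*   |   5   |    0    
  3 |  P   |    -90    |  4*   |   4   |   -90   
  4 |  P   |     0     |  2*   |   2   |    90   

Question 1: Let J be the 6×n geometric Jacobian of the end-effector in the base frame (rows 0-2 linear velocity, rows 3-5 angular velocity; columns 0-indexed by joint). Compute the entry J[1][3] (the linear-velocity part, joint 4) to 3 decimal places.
0.866

prismatic axis z_3 = (-0.5000,0.8660,-0.0000)
J_v[:, 3] = z_3; J_ω[:, 3] = (0,0,0)
entry J[1][3] = 0.8660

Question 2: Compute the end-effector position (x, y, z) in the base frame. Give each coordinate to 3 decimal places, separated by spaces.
-11.196 7.392 9.000

after link 1: o_1 = (-2.5000, 4.3301, 3.0000)
after link 2: o_2 = (-6.7321, 7.6603, 3.0000)
after link 3: o_3 = (-10.1962, 5.6603, 7.0000)
after link 4: o_4 = (-11.1962, 7.3923, 9.0000)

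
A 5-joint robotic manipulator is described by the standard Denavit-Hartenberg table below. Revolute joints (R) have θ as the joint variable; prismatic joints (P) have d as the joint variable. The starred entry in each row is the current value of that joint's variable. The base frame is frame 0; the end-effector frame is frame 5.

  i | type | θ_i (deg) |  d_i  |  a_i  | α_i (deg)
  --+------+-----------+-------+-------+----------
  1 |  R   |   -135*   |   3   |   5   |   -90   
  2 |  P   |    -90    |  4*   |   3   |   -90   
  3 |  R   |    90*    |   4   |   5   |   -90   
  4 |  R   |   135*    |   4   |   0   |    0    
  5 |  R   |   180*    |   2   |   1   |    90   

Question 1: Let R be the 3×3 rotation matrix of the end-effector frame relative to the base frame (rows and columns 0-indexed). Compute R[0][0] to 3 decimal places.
End-effector x-axis (col 0 of R) = (-1.0000,-0.0000,0.0000)
R[0][0] = -1.0000

-1.000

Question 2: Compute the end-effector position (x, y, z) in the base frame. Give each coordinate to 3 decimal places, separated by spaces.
-8.071 -5.657 0.000

after link 1: o_1 = (-3.5355, -3.5355, 3.0000)
after link 2: o_2 = (-0.7071, -6.3640, 6.0000)
after link 3: o_3 = (-7.0711, -5.6569, 6.0000)
after link 4: o_4 = (-7.0711, -5.6569, 2.0000)
after link 5: o_5 = (-8.0711, -5.6569, 0.0000)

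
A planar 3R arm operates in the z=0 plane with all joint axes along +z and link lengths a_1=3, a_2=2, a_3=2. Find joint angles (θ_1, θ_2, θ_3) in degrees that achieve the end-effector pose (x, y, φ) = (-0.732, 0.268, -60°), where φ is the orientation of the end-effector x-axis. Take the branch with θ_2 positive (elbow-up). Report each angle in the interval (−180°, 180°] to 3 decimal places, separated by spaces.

89.998 120.000 90.002

wrist centre = target − a_3·(cos φ, sin φ) = (-1.7320, 2.0001)
cos θ_2 = (7.0000−3²−2²)/(2·3·2) = -0.5000; θ_2 = 119.9998° (elbow-up)
β = atan2(2.0001,-1.7320) = 130.8918°; ψ = atan2(1.7321,2.0000) = 40.8934°
θ_1 = β − ψ = 89.9985°
θ_3 = φ − θ_1 − θ_2 = 90.0017° (wrapped to (-180°,180°])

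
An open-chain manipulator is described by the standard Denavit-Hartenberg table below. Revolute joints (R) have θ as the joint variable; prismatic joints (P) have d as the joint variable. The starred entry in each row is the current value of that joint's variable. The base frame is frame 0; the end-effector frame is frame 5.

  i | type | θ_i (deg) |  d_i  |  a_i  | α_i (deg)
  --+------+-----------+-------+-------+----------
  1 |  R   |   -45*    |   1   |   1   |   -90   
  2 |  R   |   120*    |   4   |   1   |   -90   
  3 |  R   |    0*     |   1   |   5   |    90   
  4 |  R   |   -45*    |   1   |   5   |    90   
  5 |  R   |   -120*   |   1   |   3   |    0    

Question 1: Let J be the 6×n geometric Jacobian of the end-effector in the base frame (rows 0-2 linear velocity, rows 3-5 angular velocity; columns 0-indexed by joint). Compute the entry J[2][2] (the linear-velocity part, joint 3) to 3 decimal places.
1.384

axis z_2 = (-0.6124,0.6124,0.5000); lever o_n−o_2 = (-2.1866,-0.0734,-6.9520)
cross product → J_v[:, 2] = (-4.2205,-5.3505,1.3840)
J_ω[:, 2] = z_2
entry J[2][2] = 1.3840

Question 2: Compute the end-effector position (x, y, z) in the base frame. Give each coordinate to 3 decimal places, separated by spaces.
after link 1: o_1 = (0.7071, -0.7071, 1.0000)
after link 2: o_2 = (3.1820, 2.4749, 0.1340)
after link 3: o_3 = (0.8018, 4.8550, -3.6962)
after link 4: o_4 = (2.4240, 4.6471, -8.5258)
after link 5: o_5 = (0.9954, 2.4014, -6.8181)

0.995 2.401 -6.818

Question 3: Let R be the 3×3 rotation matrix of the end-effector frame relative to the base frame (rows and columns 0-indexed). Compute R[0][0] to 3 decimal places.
-0.704

End-effector x-axis (col 0 of R) = (-0.7039,-0.5209,0.4830)
R[0][0] = -0.7039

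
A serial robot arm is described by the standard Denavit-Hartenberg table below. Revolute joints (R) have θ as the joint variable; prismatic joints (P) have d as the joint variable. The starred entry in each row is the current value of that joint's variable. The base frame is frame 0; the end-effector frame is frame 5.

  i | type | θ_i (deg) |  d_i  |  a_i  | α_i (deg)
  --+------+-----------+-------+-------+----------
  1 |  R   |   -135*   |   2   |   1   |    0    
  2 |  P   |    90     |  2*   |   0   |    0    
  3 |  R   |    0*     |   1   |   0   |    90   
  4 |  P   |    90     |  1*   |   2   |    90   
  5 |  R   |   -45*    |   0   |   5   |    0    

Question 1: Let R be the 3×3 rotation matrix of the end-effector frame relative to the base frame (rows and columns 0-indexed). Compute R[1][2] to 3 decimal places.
-0.707

End-effector z-axis (col 2 of R) = (0.7071,-0.7071,-0.0000)
R[1][2] = -0.7071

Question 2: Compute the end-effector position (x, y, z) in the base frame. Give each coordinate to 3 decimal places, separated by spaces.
after link 1: o_1 = (-0.7071, -0.7071, 2.0000)
after link 2: o_2 = (-0.7071, -0.7071, 4.0000)
after link 3: o_3 = (-0.7071, -0.7071, 5.0000)
after link 4: o_4 = (-1.4142, -1.4142, 7.0000)
after link 5: o_5 = (1.0858, 1.0858, 10.5355)

1.086 1.086 10.536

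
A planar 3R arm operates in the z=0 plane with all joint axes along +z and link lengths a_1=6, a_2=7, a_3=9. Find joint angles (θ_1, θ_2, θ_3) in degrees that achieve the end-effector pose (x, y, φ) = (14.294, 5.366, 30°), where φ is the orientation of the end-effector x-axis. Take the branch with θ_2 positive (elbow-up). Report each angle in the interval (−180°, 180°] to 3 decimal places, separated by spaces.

-60.002 120.002 -30.001

wrist centre = target − a_3·(cos φ, sin φ) = (6.4998, 0.8660)
cos θ_2 = (42.9970−6²−7²)/(2·6·7) = -0.5000; θ_2 = 120.0024° (elbow-up)
β = atan2(0.8660,6.4998) = 7.5891°; ψ = atan2(6.0620,2.4997) = 67.5906°
θ_1 = β − ψ = -60.0015°
θ_3 = φ − θ_1 − θ_2 = -30.0009° (wrapped to (-180°,180°])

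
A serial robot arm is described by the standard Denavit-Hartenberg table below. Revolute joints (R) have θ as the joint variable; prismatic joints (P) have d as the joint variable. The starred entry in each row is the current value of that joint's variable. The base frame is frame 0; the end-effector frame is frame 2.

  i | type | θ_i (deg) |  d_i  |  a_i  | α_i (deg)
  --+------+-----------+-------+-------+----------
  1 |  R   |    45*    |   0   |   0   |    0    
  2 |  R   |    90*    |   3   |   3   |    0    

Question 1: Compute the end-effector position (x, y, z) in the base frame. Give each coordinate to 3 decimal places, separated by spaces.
-2.121 2.121 3.000

after link 1: o_1 = (0.0000, 0.0000, 0.0000)
after link 2: o_2 = (-2.1213, 2.1213, 3.0000)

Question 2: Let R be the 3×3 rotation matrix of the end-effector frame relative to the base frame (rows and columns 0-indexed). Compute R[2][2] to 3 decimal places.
End-effector z-axis (col 2 of R) = (0.0000,0.0000,1.0000)
R[2][2] = 1.0000

1.000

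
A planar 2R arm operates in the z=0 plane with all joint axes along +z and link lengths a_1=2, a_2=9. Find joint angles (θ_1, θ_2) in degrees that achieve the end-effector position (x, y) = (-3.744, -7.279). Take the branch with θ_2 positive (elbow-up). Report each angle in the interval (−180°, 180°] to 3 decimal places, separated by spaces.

cos θ_2 = (67.0014−2²−9²)/(2·2·9) = -0.5000; θ_2 = 119.9975° (elbow-up)
β = atan2(-7.2790,-3.7440) = -117.2193°; ψ = atan2(7.7944,-2.4997) = 107.7809°
θ_1 = β − ψ = -225.0002°

135.000 119.997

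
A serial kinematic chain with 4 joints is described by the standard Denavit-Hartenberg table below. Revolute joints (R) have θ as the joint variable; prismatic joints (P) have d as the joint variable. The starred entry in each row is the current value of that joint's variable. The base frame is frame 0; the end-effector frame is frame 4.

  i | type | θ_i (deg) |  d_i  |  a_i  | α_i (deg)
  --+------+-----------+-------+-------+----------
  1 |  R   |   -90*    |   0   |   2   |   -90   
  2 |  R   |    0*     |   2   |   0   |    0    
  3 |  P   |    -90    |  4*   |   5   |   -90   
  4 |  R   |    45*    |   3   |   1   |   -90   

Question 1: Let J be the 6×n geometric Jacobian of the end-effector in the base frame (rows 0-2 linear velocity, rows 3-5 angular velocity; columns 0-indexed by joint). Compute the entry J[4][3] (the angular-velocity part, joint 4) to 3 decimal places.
axis z_3 = (0.0000,-1.0000,-0.0000); lever o_n−o_3 = (-0.7071,-3.0000,0.7071)
cross product → J_v[:, 3] = (-0.7071,-0.0000,-0.7071)
J_ω[:, 3] = z_3
entry J[4][3] = -1.0000

-1.000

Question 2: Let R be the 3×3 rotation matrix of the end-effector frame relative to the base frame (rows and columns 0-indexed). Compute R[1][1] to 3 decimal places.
End-effector y-axis (col 1 of R) = (-0.0000,1.0000,0.0000)
R[1][1] = 1.0000

1.000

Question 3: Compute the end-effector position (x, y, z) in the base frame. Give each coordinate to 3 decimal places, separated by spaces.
5.293 -5.000 5.707

after link 1: o_1 = (0.0000, -2.0000, 0.0000)
after link 2: o_2 = (2.0000, -2.0000, 0.0000)
after link 3: o_3 = (6.0000, -2.0000, 5.0000)
after link 4: o_4 = (5.2929, -5.0000, 5.7071)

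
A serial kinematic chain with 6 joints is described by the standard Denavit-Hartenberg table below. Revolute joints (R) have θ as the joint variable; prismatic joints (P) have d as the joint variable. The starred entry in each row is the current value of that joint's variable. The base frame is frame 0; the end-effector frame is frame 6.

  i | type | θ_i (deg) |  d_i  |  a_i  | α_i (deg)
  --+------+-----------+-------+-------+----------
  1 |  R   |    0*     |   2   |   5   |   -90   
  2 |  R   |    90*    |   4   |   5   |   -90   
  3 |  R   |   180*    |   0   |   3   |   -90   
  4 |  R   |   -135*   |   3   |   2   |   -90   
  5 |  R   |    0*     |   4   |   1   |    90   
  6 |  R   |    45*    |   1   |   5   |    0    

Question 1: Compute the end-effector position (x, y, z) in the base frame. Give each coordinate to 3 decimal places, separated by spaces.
after link 1: o_1 = (5.0000, 0.0000, 2.0000)
after link 2: o_2 = (5.0000, 4.0000, -3.0000)
after link 3: o_3 = (5.0000, 4.0000, 0.0000)
after link 4: o_4 = (3.5858, 7.0000, -1.4142)
after link 5: o_5 = (0.0503, 7.0000, 0.7071)
after link 6: o_6 = (-4.9497, 8.0000, 0.7071)

-4.950 8.000 0.707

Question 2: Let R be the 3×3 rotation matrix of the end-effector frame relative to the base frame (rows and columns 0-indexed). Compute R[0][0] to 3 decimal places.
End-effector x-axis (col 0 of R) = (-1.0000,0.0000,0.0000)
R[0][0] = -1.0000

-1.000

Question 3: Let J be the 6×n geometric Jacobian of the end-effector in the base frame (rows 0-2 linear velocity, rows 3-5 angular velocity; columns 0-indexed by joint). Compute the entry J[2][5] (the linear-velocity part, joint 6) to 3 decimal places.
axis z_5 = (-0.0000,1.0000,0.0000); lever o_n−o_5 = (-5.0000,1.0000,0.0000)
cross product → J_v[:, 5] = (0.0000,-0.0000,5.0000)
J_ω[:, 5] = z_5
entry J[2][5] = 5.0000

5.000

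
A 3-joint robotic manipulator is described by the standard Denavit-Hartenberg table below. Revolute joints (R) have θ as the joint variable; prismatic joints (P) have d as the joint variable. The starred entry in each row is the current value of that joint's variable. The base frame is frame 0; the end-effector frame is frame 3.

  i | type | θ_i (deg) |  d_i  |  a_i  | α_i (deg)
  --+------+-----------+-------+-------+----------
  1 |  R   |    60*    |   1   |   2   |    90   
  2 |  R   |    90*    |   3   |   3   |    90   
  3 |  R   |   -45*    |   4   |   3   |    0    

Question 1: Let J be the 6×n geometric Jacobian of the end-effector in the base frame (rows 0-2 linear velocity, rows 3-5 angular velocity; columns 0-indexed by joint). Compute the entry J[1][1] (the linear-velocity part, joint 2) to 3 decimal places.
-4.435

axis z_1 = (0.8660,-0.5000,0.0000); lever o_n−o_1 = (2.7610,3.0248,5.1213)
cross product → J_v[:, 1] = (-2.5607,-4.4352,4.0000)
J_ω[:, 1] = z_1
entry J[1][1] = -4.4352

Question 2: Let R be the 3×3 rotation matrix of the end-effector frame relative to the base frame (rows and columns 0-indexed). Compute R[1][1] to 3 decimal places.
-0.354

End-effector y-axis (col 1 of R) = (0.6124,-0.3536,0.7071)
R[1][1] = -0.3536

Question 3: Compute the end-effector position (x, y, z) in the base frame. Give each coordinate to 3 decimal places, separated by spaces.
after link 1: o_1 = (1.0000, 1.7321, 1.0000)
after link 2: o_2 = (3.5981, 0.2321, 4.0000)
after link 3: o_3 = (3.7610, 4.7568, 6.1213)

3.761 4.757 6.121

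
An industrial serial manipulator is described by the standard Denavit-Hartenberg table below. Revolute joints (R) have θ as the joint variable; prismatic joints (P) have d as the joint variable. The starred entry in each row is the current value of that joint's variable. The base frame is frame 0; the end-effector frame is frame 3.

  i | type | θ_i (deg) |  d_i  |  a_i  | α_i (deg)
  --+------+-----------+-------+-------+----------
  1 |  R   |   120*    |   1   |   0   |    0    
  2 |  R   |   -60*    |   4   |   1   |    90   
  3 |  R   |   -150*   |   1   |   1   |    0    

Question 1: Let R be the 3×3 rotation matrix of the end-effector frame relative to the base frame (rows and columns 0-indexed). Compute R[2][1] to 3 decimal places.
End-effector y-axis (col 1 of R) = (0.2500,0.4330,-0.8660)
R[2][1] = -0.8660

-0.866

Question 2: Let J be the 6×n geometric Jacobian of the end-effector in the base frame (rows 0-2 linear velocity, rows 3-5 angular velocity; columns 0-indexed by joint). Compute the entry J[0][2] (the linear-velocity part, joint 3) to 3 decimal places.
axis z_2 = (0.8660,-0.5000,0.0000); lever o_n−o_2 = (0.4330,-1.2500,-0.5000)
cross product → J_v[:, 2] = (0.2500,0.4330,-0.8660)
J_ω[:, 2] = z_2
entry J[0][2] = 0.2500

0.250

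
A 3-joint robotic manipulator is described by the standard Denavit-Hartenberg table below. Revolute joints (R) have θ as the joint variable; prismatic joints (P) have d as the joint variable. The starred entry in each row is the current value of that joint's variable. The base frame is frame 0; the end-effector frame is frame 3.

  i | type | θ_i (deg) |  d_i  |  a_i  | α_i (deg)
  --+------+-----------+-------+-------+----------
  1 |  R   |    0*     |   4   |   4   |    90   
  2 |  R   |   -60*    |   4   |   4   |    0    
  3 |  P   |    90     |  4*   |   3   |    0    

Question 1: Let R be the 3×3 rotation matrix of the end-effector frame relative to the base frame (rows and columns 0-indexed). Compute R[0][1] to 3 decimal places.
-0.500

End-effector y-axis (col 1 of R) = (-0.5000,0.0000,0.8660)
R[0][1] = -0.5000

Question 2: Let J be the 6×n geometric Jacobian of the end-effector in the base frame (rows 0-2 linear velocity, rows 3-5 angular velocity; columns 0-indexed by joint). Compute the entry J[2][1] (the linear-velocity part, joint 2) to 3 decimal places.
4.598

axis z_1 = (0.0000,-1.0000,0.0000); lever o_n−o_1 = (4.5981,-8.0000,-1.9641)
cross product → J_v[:, 1] = (1.9641,0.0000,4.5981)
J_ω[:, 1] = z_1
entry J[2][1] = 4.5981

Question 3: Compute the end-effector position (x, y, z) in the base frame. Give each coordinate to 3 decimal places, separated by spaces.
after link 1: o_1 = (4.0000, 0.0000, 4.0000)
after link 2: o_2 = (6.0000, -4.0000, 0.5359)
after link 3: o_3 = (8.5981, -8.0000, 2.0359)

8.598 -8.000 2.036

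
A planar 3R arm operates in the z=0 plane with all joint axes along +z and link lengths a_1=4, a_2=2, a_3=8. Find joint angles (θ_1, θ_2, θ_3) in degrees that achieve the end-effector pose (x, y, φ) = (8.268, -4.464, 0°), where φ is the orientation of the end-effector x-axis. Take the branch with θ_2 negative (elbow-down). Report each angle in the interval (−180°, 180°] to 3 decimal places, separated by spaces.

wrist centre = target − a_3·(cos φ, sin φ) = (0.2680, -4.4640)
cos θ_2 = (19.9991−4²−2²)/(2·4·2) = -0.0001; θ_2 = -90.0032° (elbow-down)
β = atan2(-4.4640,0.2680) = -86.5643°; ψ = atan2(-2.0000,3.9999) = -26.5657°
θ_1 = β − ψ = -59.9986°
θ_3 = φ − θ_1 − θ_2 = 150.0018° (wrapped to (-180°,180°])

-59.999 -90.003 150.002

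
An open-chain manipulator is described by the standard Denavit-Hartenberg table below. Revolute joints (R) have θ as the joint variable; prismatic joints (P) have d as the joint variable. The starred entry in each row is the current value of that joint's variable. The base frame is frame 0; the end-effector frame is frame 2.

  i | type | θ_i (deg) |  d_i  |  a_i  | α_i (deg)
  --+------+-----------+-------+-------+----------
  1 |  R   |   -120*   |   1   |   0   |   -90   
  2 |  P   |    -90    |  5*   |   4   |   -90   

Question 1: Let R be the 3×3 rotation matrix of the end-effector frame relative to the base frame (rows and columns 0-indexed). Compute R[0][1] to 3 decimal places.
-0.866

End-effector y-axis (col 1 of R) = (-0.8660,0.5000,-0.0000)
R[0][1] = -0.8660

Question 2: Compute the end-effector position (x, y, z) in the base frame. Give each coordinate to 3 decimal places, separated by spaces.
4.330 -2.500 5.000

after link 1: o_1 = (0.0000, 0.0000, 1.0000)
after link 2: o_2 = (4.3301, -2.5000, 5.0000)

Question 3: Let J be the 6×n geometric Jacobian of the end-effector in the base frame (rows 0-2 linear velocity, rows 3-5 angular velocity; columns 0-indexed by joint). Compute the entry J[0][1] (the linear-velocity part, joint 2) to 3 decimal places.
prismatic axis z_1 = (0.8660,-0.5000,0.0000)
J_v[:, 1] = z_1; J_ω[:, 1] = (0,0,0)
entry J[0][1] = 0.8660

0.866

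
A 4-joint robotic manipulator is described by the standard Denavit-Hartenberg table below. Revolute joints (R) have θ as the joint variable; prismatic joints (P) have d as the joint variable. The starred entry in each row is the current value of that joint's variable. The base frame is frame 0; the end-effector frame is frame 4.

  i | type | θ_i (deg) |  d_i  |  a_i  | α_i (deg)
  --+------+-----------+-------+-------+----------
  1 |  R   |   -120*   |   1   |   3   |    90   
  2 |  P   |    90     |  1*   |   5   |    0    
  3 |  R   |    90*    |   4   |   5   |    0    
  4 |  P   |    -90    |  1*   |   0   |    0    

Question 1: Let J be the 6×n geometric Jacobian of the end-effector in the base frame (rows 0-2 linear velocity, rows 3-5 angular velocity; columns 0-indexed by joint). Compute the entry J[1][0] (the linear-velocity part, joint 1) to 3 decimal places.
axis z_0 = ẑ; lever o_n−o_0 = (-4.1962,4.7321,6.0000)
cross product → J_v[:, 0] = (-4.7321,-4.1962,0.0000)
J_ω[:, 0] = z_0
entry J[1][0] = -4.1962

-4.196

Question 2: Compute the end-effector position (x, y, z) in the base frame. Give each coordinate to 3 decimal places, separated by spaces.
-4.196 4.732 6.000

after link 1: o_1 = (-1.5000, -2.5981, 1.0000)
after link 2: o_2 = (-2.3660, -2.0981, 6.0000)
after link 3: o_3 = (-3.3301, 4.2321, 6.0000)
after link 4: o_4 = (-4.1962, 4.7321, 6.0000)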